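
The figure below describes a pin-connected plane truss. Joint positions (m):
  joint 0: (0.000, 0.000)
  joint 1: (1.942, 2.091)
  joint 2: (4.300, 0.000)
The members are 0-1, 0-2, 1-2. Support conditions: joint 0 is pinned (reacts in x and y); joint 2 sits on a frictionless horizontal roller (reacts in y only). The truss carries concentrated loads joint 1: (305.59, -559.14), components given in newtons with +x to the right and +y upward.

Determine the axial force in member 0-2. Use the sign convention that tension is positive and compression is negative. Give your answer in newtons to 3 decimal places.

452.345

N=3 nodes, M=3 members, R=3 reactions → 2N=6, M+R=6
member 0 (0-1): L=2.8537, (cx,cy)=(0.6805,0.7327)
member 1 (0-2): L=4.3000, (cx,cy)=(1.0000,0.0000)
member 2 (1-2): L=3.1516, (cx,cy)=(0.7482,-0.6635)
solve A·x = −loads:
  F[0-1] = -215.6518 N (compression)
  F[0-2] = +452.3450 N (tension)
  F[1-2] = -604.5804 N (compression)
  Rx@0 = -305.5900 N
  Ry@0 = +158.0148 N
  Ry@2 = +401.1252 N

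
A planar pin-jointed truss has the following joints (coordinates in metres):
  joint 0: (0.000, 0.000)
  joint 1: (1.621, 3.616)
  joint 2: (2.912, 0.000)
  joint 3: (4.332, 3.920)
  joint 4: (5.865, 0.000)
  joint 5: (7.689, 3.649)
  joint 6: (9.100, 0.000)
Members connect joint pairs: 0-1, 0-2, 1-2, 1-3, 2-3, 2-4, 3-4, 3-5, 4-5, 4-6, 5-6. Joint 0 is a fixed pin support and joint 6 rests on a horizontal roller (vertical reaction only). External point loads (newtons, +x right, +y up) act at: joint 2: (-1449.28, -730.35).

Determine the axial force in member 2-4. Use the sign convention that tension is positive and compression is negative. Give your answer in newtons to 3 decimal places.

N=7 nodes, M=11 members, R=3 reactions → 2N=14, M+R=14
member 0 (0-1): L=3.9627, (cx,cy)=(0.4091,0.9125)
member 1 (0-2): L=2.9120, (cx,cy)=(1.0000,0.0000)
member 2 (1-2): L=3.8395, (cx,cy)=(0.3362,-0.9418)
member 3 (1-3): L=2.7280, (cx,cy)=(0.9938,0.1114)
member 4 (2-3): L=4.1693, (cx,cy)=(0.3406,0.9402)
member 5 (2-4): L=2.9530, (cx,cy)=(1.0000,0.0000)
member 6 (3-4): L=4.2091, (cx,cy)=(0.3642,-0.9313)
member 7 (3-5): L=3.3679, (cx,cy)=(0.9968,-0.0805)
member 8 (4-5): L=4.0795, (cx,cy)=(0.4471,0.8945)
member 9 (4-6): L=3.2350, (cx,cy)=(1.0000,0.0000)
member 10 (5-6): L=3.9123, (cx,cy)=(0.3607,-0.9327)
solve A·x = −loads:
  F[0-1] = -544.2572 N (compression)
  F[0-2] = -1226.6444 N (compression)
  F[1-2] = +481.5534 N (tension)
  F[1-3] = -386.9620 N (compression)
  F[2-3] = +294.4376 N (tension)
  F[2-4] = +284.2701 N (tension)
  F[3-4] = -233.6848 N (compression)
  F[3-5] = -199.8074 N (compression)
  F[4-5] = +243.3094 N (tension)
  F[4-6] = +90.3721 N (tension)
  F[5-6] = -250.5762 N (compression)
  Rx@0 = +1449.2800 N
  Ry@0 = +496.6380 N
  Ry@6 = +233.7120 N

284.270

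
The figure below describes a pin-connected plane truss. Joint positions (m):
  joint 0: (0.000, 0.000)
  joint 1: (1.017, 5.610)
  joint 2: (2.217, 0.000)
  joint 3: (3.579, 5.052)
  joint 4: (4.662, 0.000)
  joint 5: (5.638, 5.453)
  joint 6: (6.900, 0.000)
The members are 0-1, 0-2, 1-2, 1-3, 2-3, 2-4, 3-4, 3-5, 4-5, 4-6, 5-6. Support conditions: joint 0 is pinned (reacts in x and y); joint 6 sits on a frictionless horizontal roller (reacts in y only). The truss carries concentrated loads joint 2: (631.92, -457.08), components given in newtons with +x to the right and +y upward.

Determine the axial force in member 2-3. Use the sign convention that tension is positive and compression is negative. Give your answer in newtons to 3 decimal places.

N=7 nodes, M=11 members, R=3 reactions → 2N=14, M+R=14
member 0 (0-1): L=5.7014, (cx,cy)=(0.1784,0.9840)
member 1 (0-2): L=2.2170, (cx,cy)=(1.0000,0.0000)
member 2 (1-2): L=5.7369, (cx,cy)=(0.2092,-0.9779)
member 3 (1-3): L=2.6221, (cx,cy)=(0.9771,-0.2128)
member 4 (2-3): L=5.2324, (cx,cy)=(0.2603,0.9655)
member 5 (2-4): L=2.4450, (cx,cy)=(1.0000,0.0000)
member 6 (3-4): L=5.1668, (cx,cy)=(0.2096,-0.9778)
member 7 (3-5): L=2.0977, (cx,cy)=(0.9816,0.1912)
member 8 (4-5): L=5.5397, (cx,cy)=(0.1762,0.9844)
member 9 (4-6): L=2.2380, (cx,cy)=(1.0000,0.0000)
member 10 (5-6): L=5.5971, (cx,cy)=(0.2255,-0.9742)
solve A·x = −loads:
  F[0-1] = -315.2745 N (compression)
  F[0-2] = +688.1574 N (tension)
  F[1-2] = +345.8749 N (tension)
  F[1-3] = -131.5992 N (compression)
  F[2-3] = +123.0998 N (tension)
  F[2-4] = +96.5416 N (tension)
  F[3-4] = -162.6374 N (compression)
  F[3-5] = -63.6248 N (compression)
  F[4-5] = +161.5516 N (tension)
  F[4-6] = +33.9886 N (tension)
  F[5-6] = -150.7435 N (compression)
  Rx@0 = -631.9200 N
  Ry@0 = +310.2182 N
  Ry@6 = +146.8618 N

123.100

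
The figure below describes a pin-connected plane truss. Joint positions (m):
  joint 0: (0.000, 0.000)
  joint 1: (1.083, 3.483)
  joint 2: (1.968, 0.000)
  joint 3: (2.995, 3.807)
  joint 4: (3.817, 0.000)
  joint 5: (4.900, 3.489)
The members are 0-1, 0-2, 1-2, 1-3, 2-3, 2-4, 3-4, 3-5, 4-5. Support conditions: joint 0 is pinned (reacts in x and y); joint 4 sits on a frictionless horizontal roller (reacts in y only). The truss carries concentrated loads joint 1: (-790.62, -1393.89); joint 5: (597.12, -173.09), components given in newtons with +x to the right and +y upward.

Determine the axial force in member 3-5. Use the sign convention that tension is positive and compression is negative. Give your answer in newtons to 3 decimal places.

N=6 nodes, M=9 members, R=3 reactions → 2N=12, M+R=12
member 0 (0-1): L=3.6475, (cx,cy)=(0.2969,0.9549)
member 1 (0-2): L=1.9680, (cx,cy)=(1.0000,0.0000)
member 2 (1-2): L=3.5937, (cx,cy)=(0.2463,-0.9692)
member 3 (1-3): L=1.9393, (cx,cy)=(0.9859,0.1671)
member 4 (2-3): L=3.9431, (cx,cy)=(0.2605,0.9655)
member 5 (2-4): L=1.8490, (cx,cy)=(1.0000,0.0000)
member 6 (3-4): L=3.8947, (cx,cy)=(0.2111,-0.9775)
member 7 (3-5): L=1.9314, (cx,cy)=(0.9864,-0.1647)
member 8 (4-5): L=3.6532, (cx,cy)=(0.2965,0.9550)
solve A·x = −loads:
  F[0-1] = -1178.0450 N (compression)
  F[0-2] = +156.2811 N (tension)
  F[1-2] = -192.1669 N (compression)
  F[1-3] = +495.1224 N (tension)
  F[2-3] = +192.9066 N (tension)
  F[2-4] = +58.7133 N (tension)
  F[3-4] = -380.8428 N (compression)
  F[3-5] = +627.3473 N (tension)
  F[4-5] = -73.0819 N (compression)
  Rx@0 = +193.5000 N
  Ry@0 = +1124.9192 N
  Ry@4 = +442.0608 N

627.347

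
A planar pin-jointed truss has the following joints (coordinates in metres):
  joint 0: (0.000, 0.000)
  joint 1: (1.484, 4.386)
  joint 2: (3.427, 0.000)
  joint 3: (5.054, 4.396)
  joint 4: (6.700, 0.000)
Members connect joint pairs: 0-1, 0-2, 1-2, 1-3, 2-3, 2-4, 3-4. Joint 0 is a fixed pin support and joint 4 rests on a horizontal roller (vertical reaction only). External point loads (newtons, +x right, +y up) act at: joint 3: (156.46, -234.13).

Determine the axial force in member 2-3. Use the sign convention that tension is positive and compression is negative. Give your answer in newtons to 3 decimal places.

48.024

N=5 nodes, M=7 members, R=3 reactions → 2N=10, M+R=10
member 0 (0-1): L=4.6303, (cx,cy)=(0.3205,0.9472)
member 1 (0-2): L=3.4270, (cx,cy)=(1.0000,0.0000)
member 2 (1-2): L=4.7971, (cx,cy)=(0.4050,-0.9143)
member 3 (1-3): L=3.5700, (cx,cy)=(1.0000,0.0028)
member 4 (2-3): L=4.6874, (cx,cy)=(0.3471,0.9378)
member 5 (2-4): L=3.2730, (cx,cy)=(1.0000,0.0000)
member 6 (3-4): L=4.6941, (cx,cy)=(0.3507,-0.9365)
solve A·x = −loads:
  F[0-1] = +47.6510 N (tension)
  F[0-2] = +141.1878 N (tension)
  F[1-2] = -49.2602 N (compression)
  F[1-3] = +35.2245 N (tension)
  F[2-3] = +48.0244 N (tension)
  F[2-4] = +104.5664 N (tension)
  F[3-4] = -298.2019 N (compression)
  Rx@0 = -156.4600 N
  Ry@0 = -45.1373 N
  Ry@4 = +279.2673 N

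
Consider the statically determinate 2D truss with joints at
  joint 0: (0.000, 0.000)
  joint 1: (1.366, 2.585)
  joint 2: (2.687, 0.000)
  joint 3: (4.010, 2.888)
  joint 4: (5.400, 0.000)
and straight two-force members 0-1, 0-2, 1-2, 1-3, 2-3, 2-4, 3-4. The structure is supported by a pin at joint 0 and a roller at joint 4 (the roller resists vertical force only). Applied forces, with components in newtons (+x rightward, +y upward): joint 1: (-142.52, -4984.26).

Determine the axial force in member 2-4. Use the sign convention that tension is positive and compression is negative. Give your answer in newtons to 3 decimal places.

574.005

N=5 nodes, M=7 members, R=3 reactions → 2N=10, M+R=10
member 0 (0-1): L=2.9237, (cx,cy)=(0.4672,0.8841)
member 1 (0-2): L=2.6870, (cx,cy)=(1.0000,0.0000)
member 2 (1-2): L=2.9030, (cx,cy)=(0.4551,-0.8905)
member 3 (1-3): L=2.6613, (cx,cy)=(0.9935,0.1139)
member 4 (2-3): L=3.1766, (cx,cy)=(0.4165,0.9091)
member 5 (2-4): L=2.7130, (cx,cy)=(1.0000,0.0000)
member 6 (3-4): L=3.2051, (cx,cy)=(0.4337,-0.9011)
solve A·x = −loads:
  F[0-1] = -4288.4933 N (compression)
  F[0-2] = +1861.1149 N (tension)
  F[1-2] = -1491.4804 N (compression)
  F[1-3] = -1190.1552 N (compression)
  F[2-3] = +1460.8376 N (tension)
  F[2-4] = +574.0047 N (tension)
  F[3-4] = -1323.5543 N (compression)
  Rx@0 = +142.5200 N
  Ry@0 = +3791.6517 N
  Ry@4 = +1192.6083 N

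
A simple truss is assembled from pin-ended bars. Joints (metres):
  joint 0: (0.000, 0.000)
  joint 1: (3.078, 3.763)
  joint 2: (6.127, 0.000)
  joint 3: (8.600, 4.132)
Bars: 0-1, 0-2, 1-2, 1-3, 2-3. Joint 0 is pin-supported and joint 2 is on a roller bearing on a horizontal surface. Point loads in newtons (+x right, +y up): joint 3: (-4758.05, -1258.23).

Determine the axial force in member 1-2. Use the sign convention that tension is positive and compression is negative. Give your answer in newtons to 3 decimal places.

N=4 nodes, M=5 members, R=3 reactions → 2N=8, M+R=8
member 0 (0-1): L=4.8615, (cx,cy)=(0.6331,0.7740)
member 1 (0-2): L=6.1270, (cx,cy)=(1.0000,0.0000)
member 2 (1-2): L=4.8432, (cx,cy)=(0.6295,-0.7770)
member 3 (1-3): L=5.5343, (cx,cy)=(0.9978,0.0667)
member 4 (2-3): L=4.8155, (cx,cy)=(0.5135,0.8581)
solve A·x = −loads:
  F[0-1] = -3489.4073 N (compression)
  F[0-2] = -2548.7772 N (compression)
  F[1-2] = +3117.4625 N (tension)
  F[1-3] = -4181.1525 N (compression)
  F[2-3] = -1141.4721 N (compression)
  Rx@0 = +4758.0500 N
  Ry@0 = +2700.9401 N
  Ry@2 = -1442.7101 N

3117.462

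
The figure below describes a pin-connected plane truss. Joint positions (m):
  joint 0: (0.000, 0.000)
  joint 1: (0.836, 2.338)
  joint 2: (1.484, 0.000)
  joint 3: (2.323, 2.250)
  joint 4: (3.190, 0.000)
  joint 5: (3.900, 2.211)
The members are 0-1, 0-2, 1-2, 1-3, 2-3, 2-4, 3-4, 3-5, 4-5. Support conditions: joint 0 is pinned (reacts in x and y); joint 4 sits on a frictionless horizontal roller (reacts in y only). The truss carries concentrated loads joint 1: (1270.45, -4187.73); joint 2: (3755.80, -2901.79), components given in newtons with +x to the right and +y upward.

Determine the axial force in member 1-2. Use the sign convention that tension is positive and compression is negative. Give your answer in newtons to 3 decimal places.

-340.795

N=6 nodes, M=9 members, R=3 reactions → 2N=12, M+R=12
member 0 (0-1): L=2.4830, (cx,cy)=(0.3367,0.9416)
member 1 (0-2): L=1.4840, (cx,cy)=(1.0000,0.0000)
member 2 (1-2): L=2.4261, (cx,cy)=(0.2671,-0.9637)
member 3 (1-3): L=1.4896, (cx,cy)=(0.9983,-0.0591)
member 4 (2-3): L=2.4013, (cx,cy)=(0.3494,0.9370)
member 5 (2-4): L=1.7060, (cx,cy)=(1.0000,0.0000)
member 6 (3-4): L=2.4113, (cx,cy)=(0.3596,-0.9331)
member 7 (3-5): L=1.5775, (cx,cy)=(0.9997,-0.0247)
member 8 (4-5): L=2.3222, (cx,cy)=(0.3057,0.9521)
solve A·x = −loads:
  F[0-1] = -3941.0936 N (compression)
  F[0-2] = +6353.1908 N (tension)
  F[1-2] = -340.7949 N (compression)
  F[1-3] = -2510.7526 N (compression)
  F[2-3] = +3447.4712 N (tension)
  F[2-4] = +1301.8602 N (tension)
  F[3-4] = -3620.6774 N (compression)
  F[3-5] = +0.0000 N (tension)
  F[4-5] = -0.0000 N (compression)
  Rx@0 = -5026.2500 N
  Ry@0 = +3710.9900 N
  Ry@4 = +3378.5300 N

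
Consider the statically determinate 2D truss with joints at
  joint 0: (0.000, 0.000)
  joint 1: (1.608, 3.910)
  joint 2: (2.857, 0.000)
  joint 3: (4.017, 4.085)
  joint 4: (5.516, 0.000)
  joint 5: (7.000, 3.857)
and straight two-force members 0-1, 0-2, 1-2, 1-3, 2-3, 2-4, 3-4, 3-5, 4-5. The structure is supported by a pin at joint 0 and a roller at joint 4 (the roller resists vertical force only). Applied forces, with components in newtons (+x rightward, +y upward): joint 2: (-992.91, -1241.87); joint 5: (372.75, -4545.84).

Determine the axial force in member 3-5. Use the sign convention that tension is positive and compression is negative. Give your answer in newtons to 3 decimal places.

N=6 nodes, M=9 members, R=3 reactions → 2N=12, M+R=12
member 0 (0-1): L=4.2277, (cx,cy)=(0.3803,0.9248)
member 1 (0-2): L=2.8570, (cx,cy)=(1.0000,0.0000)
member 2 (1-2): L=4.1046, (cx,cy)=(0.3043,-0.9526)
member 3 (1-3): L=2.4153, (cx,cy)=(0.9974,0.0725)
member 4 (2-3): L=4.2465, (cx,cy)=(0.2732,0.9620)
member 5 (2-4): L=2.6590, (cx,cy)=(1.0000,0.0000)
member 6 (3-4): L=4.3513, (cx,cy)=(0.3445,-0.9388)
member 7 (3-5): L=2.9917, (cx,cy)=(0.9971,-0.0762)
member 8 (4-5): L=4.1326, (cx,cy)=(0.3591,0.9333)
solve A·x = −loads:
  F[0-1] = +956.9040 N (tension)
  F[0-2] = -984.1139 N (compression)
  F[1-2] = -880.8474 N (compression)
  F[1-3] = +633.6519 N (tension)
  F[2-3] = +2163.2211 N (tension)
  F[2-4] = -850.1543 N (compression)
  F[3-4] = -2433.3451 N (compression)
  F[3-5] = +2067.1816 N (tension)
  F[4-5] = -4701.9064 N (compression)
  Rx@0 = +620.1600 N
  Ry@0 = -884.9875 N
  Ry@4 = +6672.6975 N

2067.182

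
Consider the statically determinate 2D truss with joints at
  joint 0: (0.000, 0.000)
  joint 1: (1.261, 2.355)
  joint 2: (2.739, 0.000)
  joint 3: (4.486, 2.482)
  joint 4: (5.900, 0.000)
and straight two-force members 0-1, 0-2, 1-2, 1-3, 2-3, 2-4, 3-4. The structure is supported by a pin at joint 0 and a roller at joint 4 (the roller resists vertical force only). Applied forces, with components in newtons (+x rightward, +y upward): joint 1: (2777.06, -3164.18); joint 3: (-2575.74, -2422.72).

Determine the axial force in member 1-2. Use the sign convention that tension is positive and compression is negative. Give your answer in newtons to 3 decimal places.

N=5 nodes, M=7 members, R=3 reactions → 2N=10, M+R=10
member 0 (0-1): L=2.6714, (cx,cy)=(0.4720,0.8816)
member 1 (0-2): L=2.7390, (cx,cy)=(1.0000,0.0000)
member 2 (1-2): L=2.7804, (cx,cy)=(0.5316,-0.8470)
member 3 (1-3): L=3.2275, (cx,cy)=(0.9992,0.0393)
member 4 (2-3): L=3.0352, (cx,cy)=(0.5756,0.8177)
member 5 (2-4): L=3.1610, (cx,cy)=(1.0000,0.0000)
member 6 (3-4): L=2.8565, (cx,cy)=(0.4950,-0.8689)
solve A·x = −loads:
  F[0-1] = -3452.4835 N (compression)
  F[0-2] = +1831.0469 N (tension)
  F[1-2] = -338.8447 N (compression)
  F[1-3] = -4229.9391 N (compression)
  F[2-3] = +350.9705 N (tension)
  F[2-4] = +1448.9104 N (tension)
  F[3-4] = -2927.0474 N (compression)
  Rx@0 = -201.3200 N
  Ry@0 = +3043.6216 N
  Ry@4 = +2543.2784 N

-338.845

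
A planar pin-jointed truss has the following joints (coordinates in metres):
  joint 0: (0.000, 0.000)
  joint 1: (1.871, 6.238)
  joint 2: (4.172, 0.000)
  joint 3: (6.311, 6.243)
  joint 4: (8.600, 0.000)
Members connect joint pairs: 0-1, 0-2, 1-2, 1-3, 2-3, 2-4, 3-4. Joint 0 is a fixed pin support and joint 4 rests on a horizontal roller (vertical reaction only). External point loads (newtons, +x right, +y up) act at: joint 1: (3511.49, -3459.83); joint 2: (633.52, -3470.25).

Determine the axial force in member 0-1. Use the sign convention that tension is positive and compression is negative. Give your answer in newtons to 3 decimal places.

-2032.520

N=5 nodes, M=7 members, R=3 reactions → 2N=10, M+R=10
member 0 (0-1): L=6.5125, (cx,cy)=(0.2873,0.9578)
member 1 (0-2): L=4.1720, (cx,cy)=(1.0000,0.0000)
member 2 (1-2): L=6.6489, (cx,cy)=(0.3461,-0.9382)
member 3 (1-3): L=4.4400, (cx,cy)=(1.0000,0.0011)
member 4 (2-3): L=6.5993, (cx,cy)=(0.3241,0.9460)
member 5 (2-4): L=4.4280, (cx,cy)=(1.0000,0.0000)
member 6 (3-4): L=6.6494, (cx,cy)=(0.3442,-0.9389)
solve A·x = −loads:
  F[0-1] = -2032.5204 N (compression)
  F[0-2] = +4728.9359 N (tension)
  F[1-2] = -1616.8884 N (compression)
  F[1-3] = -3535.8539 N (compression)
  F[2-3] = +5271.8329 N (tension)
  F[2-4] = +1827.1097 N (tension)
  F[3-4] = -5307.6409 N (compression)
  Rx@0 = -4145.0100 N
  Ry@0 = +1946.8359 N
  Ry@4 = +4983.2441 N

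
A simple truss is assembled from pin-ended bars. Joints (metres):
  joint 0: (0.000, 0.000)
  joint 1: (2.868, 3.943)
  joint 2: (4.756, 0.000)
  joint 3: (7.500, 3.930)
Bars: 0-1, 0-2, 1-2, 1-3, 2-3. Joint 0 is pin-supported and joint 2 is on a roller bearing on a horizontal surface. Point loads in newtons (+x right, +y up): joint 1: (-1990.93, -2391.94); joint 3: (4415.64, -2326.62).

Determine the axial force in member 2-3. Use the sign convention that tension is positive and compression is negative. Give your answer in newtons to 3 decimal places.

N=4 nodes, M=5 members, R=3 reactions → 2N=8, M+R=8
member 0 (0-1): L=4.8757, (cx,cy)=(0.5882,0.8087)
member 1 (0-2): L=4.7560, (cx,cy)=(1.0000,0.0000)
member 2 (1-2): L=4.3717, (cx,cy)=(0.4319,-0.9019)
member 3 (1-3): L=4.6320, (cx,cy)=(1.0000,-0.0028)
member 4 (2-3): L=4.7932, (cx,cy)=(0.5725,0.8199)
solve A·x = −loads:
  F[0-1] = +2956.5674 N (tension)
  F[0-2] = +685.5965 N (tension)
  F[1-2] = -5321.7002 N (compression)
  F[1-3] = +6028.3406 N (tension)
  F[2-3] = -2816.9924 N (compression)
  Rx@0 = -2424.7100 N
  Ry@0 = -2390.9779 N
  Ry@2 = +7109.5379 N

-2816.992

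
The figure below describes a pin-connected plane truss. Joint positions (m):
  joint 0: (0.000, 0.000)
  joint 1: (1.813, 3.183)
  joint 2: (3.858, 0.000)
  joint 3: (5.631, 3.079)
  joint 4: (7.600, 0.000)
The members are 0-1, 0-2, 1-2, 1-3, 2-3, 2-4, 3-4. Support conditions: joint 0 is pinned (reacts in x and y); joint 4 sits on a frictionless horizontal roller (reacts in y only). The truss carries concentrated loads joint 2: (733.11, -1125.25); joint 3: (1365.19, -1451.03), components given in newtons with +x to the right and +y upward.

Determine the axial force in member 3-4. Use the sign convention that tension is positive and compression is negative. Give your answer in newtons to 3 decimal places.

N=5 nodes, M=7 members, R=3 reactions → 2N=10, M+R=10
member 0 (0-1): L=3.6631, (cx,cy)=(0.4949,0.8689)
member 1 (0-2): L=3.8580, (cx,cy)=(1.0000,0.0000)
member 2 (1-2): L=3.7833, (cx,cy)=(0.5405,-0.8413)
member 3 (1-3): L=3.8194, (cx,cy)=(0.9996,-0.0272)
member 4 (2-3): L=3.5530, (cx,cy)=(0.4990,0.8666)
member 5 (2-4): L=3.7420, (cx,cy)=(1.0000,0.0000)
member 6 (3-4): L=3.6548, (cx,cy)=(0.5388,-0.8425)
solve A·x = −loads:
  F[0-1] = -433.7367 N (compression)
  F[0-2] = +2312.9707 N (tension)
  F[1-2] = +463.0226 N (tension)
  F[1-3] = -465.1209 N (compression)
  F[2-3] = +848.9543 N (tension)
  F[2-4] = +1406.4970 N (tension)
  F[3-4] = -2610.6631 N (compression)
  Rx@0 = -2098.3000 N
  Ry@0 = +376.8873 N
  Ry@4 = +2199.3927 N

-2610.663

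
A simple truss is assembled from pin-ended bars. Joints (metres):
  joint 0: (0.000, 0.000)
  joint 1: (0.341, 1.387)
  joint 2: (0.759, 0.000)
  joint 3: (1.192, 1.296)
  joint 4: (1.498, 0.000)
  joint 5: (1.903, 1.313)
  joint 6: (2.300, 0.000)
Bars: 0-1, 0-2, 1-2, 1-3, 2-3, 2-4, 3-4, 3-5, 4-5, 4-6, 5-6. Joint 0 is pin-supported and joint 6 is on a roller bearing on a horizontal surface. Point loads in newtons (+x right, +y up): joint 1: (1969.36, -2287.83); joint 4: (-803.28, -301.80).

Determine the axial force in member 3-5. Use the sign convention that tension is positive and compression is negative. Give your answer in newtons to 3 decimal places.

N=7 nodes, M=11 members, R=3 reactions → 2N=14, M+R=14
member 0 (0-1): L=1.4283, (cx,cy)=(0.2387,0.9711)
member 1 (0-2): L=0.7590, (cx,cy)=(1.0000,0.0000)
member 2 (1-2): L=1.4486, (cx,cy)=(0.2886,-0.9575)
member 3 (1-3): L=0.8559, (cx,cy)=(0.9943,-0.1063)
member 4 (2-3): L=1.3664, (cx,cy)=(0.3169,0.9485)
member 5 (2-4): L=0.7390, (cx,cy)=(1.0000,0.0000)
member 6 (3-4): L=1.3316, (cx,cy)=(0.2298,-0.9732)
member 7 (3-5): L=0.7112, (cx,cy)=(0.9997,0.0239)
member 8 (4-5): L=1.3740, (cx,cy)=(0.2948,0.9556)
member 9 (4-6): L=0.8020, (cx,cy)=(1.0000,0.0000)
member 10 (5-6): L=1.3717, (cx,cy)=(0.2894,-0.9572)
solve A·x = −loads:
  F[0-1] = -892.0572 N (compression)
  F[0-2] = +1379.0540 N (tension)
  F[1-2] = -1282.3160 N (compression)
  F[1-3] = -1822.6527 N (compression)
  F[2-3] = +1294.4853 N (tension)
  F[2-4] = +598.8358 N (tension)
  F[3-4] = -1486.7101 N (compression)
  F[3-5] = -1060.7838 N (compression)
  F[4-5] = +1830.0254 N (tension)
  F[4-6] = +521.0796 N (tension)
  F[5-6] = -1800.4235 N (compression)
  Rx@0 = -1166.0800 N
  Ry@0 = +866.2610 N
  Ry@6 = +1723.3690 N

-1060.784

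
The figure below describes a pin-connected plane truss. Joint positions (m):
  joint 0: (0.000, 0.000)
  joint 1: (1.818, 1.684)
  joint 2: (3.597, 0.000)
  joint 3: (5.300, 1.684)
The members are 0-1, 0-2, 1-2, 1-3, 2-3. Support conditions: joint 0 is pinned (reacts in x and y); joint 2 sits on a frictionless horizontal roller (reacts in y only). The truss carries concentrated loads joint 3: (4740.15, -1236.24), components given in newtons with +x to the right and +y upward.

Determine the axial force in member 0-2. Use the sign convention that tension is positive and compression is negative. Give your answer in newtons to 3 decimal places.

N=4 nodes, M=5 members, R=3 reactions → 2N=8, M+R=8
member 0 (0-1): L=2.4781, (cx,cy)=(0.7336,0.6796)
member 1 (0-2): L=3.5970, (cx,cy)=(1.0000,0.0000)
member 2 (1-2): L=2.4496, (cx,cy)=(0.7262,-0.6875)
member 3 (1-3): L=3.4820, (cx,cy)=(1.0000,0.0000)
member 4 (2-3): L=2.3950, (cx,cy)=(0.7111,0.7031)
solve A·x = −loads:
  F[0-1] = +4126.9550 N (tension)
  F[0-2] = +1712.5062 N (tension)
  F[1-2] = -4079.5452 N (compression)
  F[1-3] = +5990.3381 N (tension)
  F[2-3] = -1758.1978 N (compression)
  Rx@0 = -4740.1500 N
  Ry@0 = -2804.4841 N
  Ry@2 = +4040.7241 N

1712.506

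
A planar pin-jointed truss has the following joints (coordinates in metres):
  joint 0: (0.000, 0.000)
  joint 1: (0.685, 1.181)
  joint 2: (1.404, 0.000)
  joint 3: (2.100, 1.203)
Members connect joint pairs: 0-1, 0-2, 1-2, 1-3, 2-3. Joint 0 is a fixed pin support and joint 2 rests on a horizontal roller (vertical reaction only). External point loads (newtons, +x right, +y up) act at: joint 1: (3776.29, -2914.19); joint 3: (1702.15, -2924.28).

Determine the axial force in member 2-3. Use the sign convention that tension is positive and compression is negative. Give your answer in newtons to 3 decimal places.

N=4 nodes, M=5 members, R=3 reactions → 2N=8, M+R=8
member 0 (0-1): L=1.3653, (cx,cy)=(0.5017,0.8650)
member 1 (0-2): L=1.4040, (cx,cy)=(1.0000,0.0000)
member 2 (1-2): L=1.3827, (cx,cy)=(0.5200,-0.8542)
member 3 (1-3): L=1.4152, (cx,cy)=(0.9999,0.0155)
member 4 (2-3): L=1.3898, (cx,cy)=(0.5008,0.8656)
solve A·x = −loads:
  F[0-1] = +5308.7760 N (tension)
  F[0-2] = +2814.8728 N (tension)
  F[1-2] = -8725.7591 N (compression)
  F[1-3] = +3425.2235 N (tension)
  F[2-3] = -3439.9460 N (compression)
  Rx@0 = -5478.4400 N
  Ry@0 = -4592.2231 N
  Ry@2 = +10430.6931 N

-3439.946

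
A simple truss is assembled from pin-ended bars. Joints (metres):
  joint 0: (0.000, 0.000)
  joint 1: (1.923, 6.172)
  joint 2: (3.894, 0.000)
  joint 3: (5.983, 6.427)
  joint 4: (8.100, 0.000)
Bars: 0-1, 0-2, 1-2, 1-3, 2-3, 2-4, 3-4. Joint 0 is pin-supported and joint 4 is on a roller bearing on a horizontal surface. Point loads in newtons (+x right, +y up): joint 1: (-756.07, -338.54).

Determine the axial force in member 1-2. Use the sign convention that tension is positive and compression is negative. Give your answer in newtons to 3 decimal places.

542.235

N=5 nodes, M=7 members, R=3 reactions → 2N=10, M+R=10
member 0 (0-1): L=6.4646, (cx,cy)=(0.2975,0.9547)
member 1 (0-2): L=3.8940, (cx,cy)=(1.0000,0.0000)
member 2 (1-2): L=6.4791, (cx,cy)=(0.3042,-0.9526)
member 3 (1-3): L=4.0680, (cx,cy)=(0.9980,0.0627)
member 4 (2-3): L=6.7580, (cx,cy)=(0.3091,0.9510)
member 5 (2-4): L=4.2060, (cx,cy)=(1.0000,0.0000)
member 6 (3-4): L=6.7667, (cx,cy)=(0.3129,-0.9498)
solve A·x = −loads:
  F[0-1] = -873.8306 N (compression)
  F[0-2] = -496.1364 N (compression)
  F[1-2] = +542.2349 N (tension)
  F[1-3] = +331.8356 N (tension)
  F[2-3] = -543.1362 N (compression)
  F[2-4] = -163.2909 N (compression)
  F[3-4] = +521.9357 N (tension)
  Rx@0 = +756.0700 N
  Ry@0 = +834.2748 N
  Ry@4 = -495.7348 N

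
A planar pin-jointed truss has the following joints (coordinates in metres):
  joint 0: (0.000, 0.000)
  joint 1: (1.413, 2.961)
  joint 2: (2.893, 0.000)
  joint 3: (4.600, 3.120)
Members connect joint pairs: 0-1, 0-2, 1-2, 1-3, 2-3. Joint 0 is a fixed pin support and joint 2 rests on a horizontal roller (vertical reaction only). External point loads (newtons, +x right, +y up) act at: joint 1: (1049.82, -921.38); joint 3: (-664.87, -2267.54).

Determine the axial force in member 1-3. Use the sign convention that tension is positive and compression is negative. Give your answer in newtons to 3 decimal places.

592.628

N=4 nodes, M=5 members, R=3 reactions → 2N=8, M+R=8
member 0 (0-1): L=3.2809, (cx,cy)=(0.4307,0.9025)
member 1 (0-2): L=2.8930, (cx,cy)=(1.0000,0.0000)
member 2 (1-2): L=3.3103, (cx,cy)=(0.4471,-0.8945)
member 3 (1-3): L=3.1910, (cx,cy)=(0.9988,0.0498)
member 4 (2-3): L=3.5564, (cx,cy)=(0.4800,0.8773)
solve A·x = −loads:
  F[0-1] = +1356.2780 N (tension)
  F[0-2] = -199.1702 N (compression)
  F[1-2] = -2365.4866 N (compression)
  F[1-3] = +592.6283 N (tension)
  F[2-3] = -2618.3926 N (compression)
  Rx@0 = -384.9500 N
  Ry@0 = -1224.0480 N
  Ry@2 = +4412.9680 N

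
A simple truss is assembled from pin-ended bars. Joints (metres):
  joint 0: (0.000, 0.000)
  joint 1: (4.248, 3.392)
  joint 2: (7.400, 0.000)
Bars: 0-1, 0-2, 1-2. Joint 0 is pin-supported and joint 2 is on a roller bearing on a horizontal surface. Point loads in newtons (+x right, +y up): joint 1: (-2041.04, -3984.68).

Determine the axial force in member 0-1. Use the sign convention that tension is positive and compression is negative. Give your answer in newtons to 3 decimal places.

N=3 nodes, M=3 members, R=3 reactions → 2N=6, M+R=6
member 0 (0-1): L=5.4361, (cx,cy)=(0.7814,0.6240)
member 1 (0-2): L=7.4000, (cx,cy)=(1.0000,0.0000)
member 2 (1-2): L=4.6304, (cx,cy)=(0.6807,-0.7325)
solve A·x = −loads:
  F[0-1] = -4219.4300 N (compression)
  F[0-2] = +1256.2031 N (tension)
  F[1-2] = -1845.4141 N (compression)
  Rx@0 = +2041.0400 N
  Ry@0 = +2632.8269 N
  Ry@2 = +1351.8531 N

-4219.430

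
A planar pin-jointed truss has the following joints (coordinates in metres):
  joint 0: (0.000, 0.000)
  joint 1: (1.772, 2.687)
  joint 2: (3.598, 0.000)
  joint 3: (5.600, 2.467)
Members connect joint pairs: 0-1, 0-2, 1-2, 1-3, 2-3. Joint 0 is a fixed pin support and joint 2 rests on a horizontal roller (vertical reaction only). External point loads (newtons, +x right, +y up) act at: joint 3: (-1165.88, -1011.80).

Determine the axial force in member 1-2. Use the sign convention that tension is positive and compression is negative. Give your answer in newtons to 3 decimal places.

N=4 nodes, M=5 members, R=3 reactions → 2N=8, M+R=8
member 0 (0-1): L=3.2187, (cx,cy)=(0.5505,0.8348)
member 1 (0-2): L=3.5980, (cx,cy)=(1.0000,0.0000)
member 2 (1-2): L=3.2487, (cx,cy)=(0.5621,-0.8271)
member 3 (1-3): L=3.8343, (cx,cy)=(0.9984,-0.0574)
member 4 (2-3): L=3.1771, (cx,cy)=(0.6301,0.7765)
solve A·x = −loads:
  F[0-1] = -283.1892 N (compression)
  F[0-2] = -1009.9745 N (compression)
  F[1-2] = +308.7229 N (tension)
  F[1-3] = -329.9717 N (compression)
  F[2-3] = -1327.4267 N (compression)
  Rx@0 = +1165.8800 N
  Ry@0 = +236.4098 N
  Ry@2 = +775.3902 N

308.723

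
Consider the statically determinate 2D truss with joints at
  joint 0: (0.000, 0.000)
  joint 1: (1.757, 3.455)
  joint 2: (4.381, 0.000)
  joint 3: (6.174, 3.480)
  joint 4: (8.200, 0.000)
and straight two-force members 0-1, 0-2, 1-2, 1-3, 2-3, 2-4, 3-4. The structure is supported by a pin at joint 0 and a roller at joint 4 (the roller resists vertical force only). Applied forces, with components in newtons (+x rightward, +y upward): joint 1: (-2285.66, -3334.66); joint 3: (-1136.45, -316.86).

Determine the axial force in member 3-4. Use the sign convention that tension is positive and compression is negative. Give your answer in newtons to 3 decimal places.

N=5 nodes, M=7 members, R=3 reactions → 2N=10, M+R=10
member 0 (0-1): L=3.8761, (cx,cy)=(0.4533,0.8914)
member 1 (0-2): L=4.3810, (cx,cy)=(1.0000,0.0000)
member 2 (1-2): L=4.3385, (cx,cy)=(0.6048,-0.7964)
member 3 (1-3): L=4.4171, (cx,cy)=(1.0000,0.0057)
member 4 (2-3): L=3.9147, (cx,cy)=(0.4580,0.8889)
member 5 (2-4): L=3.8190, (cx,cy)=(1.0000,0.0000)
member 6 (3-4): L=4.0268, (cx,cy)=(0.5031,-0.8642)
solve A·x = −loads:
  F[0-1] = -4648.8145 N (compression)
  F[0-2] = -1314.8403 N (compression)
  F[1-2] = +1012.9306 N (tension)
  F[1-3] = -434.2576 N (compression)
  F[2-3] = -907.4334 N (compression)
  F[2-4] = -286.5843 N (compression)
  F[3-4] = +569.6032 N (tension)
  Rx@0 = +3422.1100 N
  Ry@0 = +4143.7773 N
  Ry@4 = -492.2573 N

569.603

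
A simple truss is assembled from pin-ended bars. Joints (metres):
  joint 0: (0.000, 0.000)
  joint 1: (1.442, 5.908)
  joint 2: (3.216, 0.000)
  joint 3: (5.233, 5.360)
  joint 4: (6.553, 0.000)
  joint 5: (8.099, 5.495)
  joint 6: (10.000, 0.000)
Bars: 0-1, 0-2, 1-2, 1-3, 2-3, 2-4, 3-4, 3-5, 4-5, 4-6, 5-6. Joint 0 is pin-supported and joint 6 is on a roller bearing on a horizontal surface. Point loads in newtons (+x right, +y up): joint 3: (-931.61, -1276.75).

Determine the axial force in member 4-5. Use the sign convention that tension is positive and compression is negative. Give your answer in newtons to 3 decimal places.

180.583

N=7 nodes, M=11 members, R=3 reactions → 2N=14, M+R=14
member 0 (0-1): L=6.0814, (cx,cy)=(0.2371,0.9715)
member 1 (0-2): L=3.2160, (cx,cy)=(1.0000,0.0000)
member 2 (1-2): L=6.1686, (cx,cy)=(0.2876,-0.9578)
member 3 (1-3): L=3.8304, (cx,cy)=(0.9897,-0.1431)
member 4 (2-3): L=5.7269, (cx,cy)=(0.3522,0.9359)
member 5 (2-4): L=3.3370, (cx,cy)=(1.0000,0.0000)
member 6 (3-4): L=5.5201, (cx,cy)=(0.2391,-0.9710)
member 7 (3-5): L=2.8692, (cx,cy)=(0.9989,0.0471)
member 8 (4-5): L=5.7083, (cx,cy)=(0.2708,0.9626)
member 9 (4-6): L=3.4470, (cx,cy)=(1.0000,0.0000)
member 10 (5-6): L=5.8145, (cx,cy)=(0.3269,-0.9450)
solve A·x = −loads:
  F[0-1] = -1140.4948 N (compression)
  F[0-2] = -661.1814 N (compression)
  F[1-2] = +1251.9991 N (tension)
  F[1-3] = -637.0389 N (compression)
  F[2-3] = -1281.1989 N (compression)
  F[2-4] = +150.1074 N (tension)
  F[3-4] = -179.0282 N (compression)
  F[3-5] = -107.4164 N (compression)
  F[4-5] = +180.5835 N (tension)
  F[4-6] = +58.3897 N (tension)
  F[5-6] = -178.5949 N (compression)
  Rx@0 = +931.6100 N
  Ry@0 = +1107.9697 N
  Ry@6 = +168.7803 N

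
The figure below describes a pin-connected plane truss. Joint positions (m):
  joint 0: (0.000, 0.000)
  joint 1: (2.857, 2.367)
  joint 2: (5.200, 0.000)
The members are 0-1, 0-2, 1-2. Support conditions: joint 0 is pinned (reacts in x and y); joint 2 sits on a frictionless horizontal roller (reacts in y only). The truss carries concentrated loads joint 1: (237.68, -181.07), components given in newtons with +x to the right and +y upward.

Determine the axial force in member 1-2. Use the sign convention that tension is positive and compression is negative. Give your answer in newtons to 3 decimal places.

N=3 nodes, M=3 members, R=3 reactions → 2N=6, M+R=6
member 0 (0-1): L=3.7101, (cx,cy)=(0.7701,0.6380)
member 1 (0-2): L=5.2000, (cx,cy)=(1.0000,0.0000)
member 2 (1-2): L=3.3305, (cx,cy)=(0.7035,-0.7107)
solve A·x = −loads:
  F[0-1] = +41.7005 N (tension)
  F[0-2] = +205.5684 N (tension)
  F[1-2] = -292.2104 N (compression)
  Rx@0 = -237.6800 N
  Ry@0 = -26.6041 N
  Ry@2 = +207.6741 N

-292.210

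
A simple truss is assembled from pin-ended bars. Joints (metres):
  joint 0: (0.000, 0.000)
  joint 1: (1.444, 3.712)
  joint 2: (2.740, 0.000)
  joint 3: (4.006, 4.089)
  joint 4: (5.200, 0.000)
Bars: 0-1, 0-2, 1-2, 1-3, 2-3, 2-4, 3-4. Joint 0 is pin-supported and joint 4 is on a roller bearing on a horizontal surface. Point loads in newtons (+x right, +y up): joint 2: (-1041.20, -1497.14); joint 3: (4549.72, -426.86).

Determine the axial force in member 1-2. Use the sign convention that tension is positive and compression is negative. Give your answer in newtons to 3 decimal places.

-2632.172

N=5 nodes, M=7 members, R=3 reactions → 2N=10, M+R=10
member 0 (0-1): L=3.9830, (cx,cy)=(0.3625,0.9320)
member 1 (0-2): L=2.7400, (cx,cy)=(1.0000,0.0000)
member 2 (1-2): L=3.9317, (cx,cy)=(0.3296,-0.9441)
member 3 (1-3): L=2.5896, (cx,cy)=(0.9893,0.1456)
member 4 (2-3): L=4.2805, (cx,cy)=(0.2958,0.9553)
member 5 (2-4): L=2.4600, (cx,cy)=(1.0000,0.0000)
member 6 (3-4): L=4.2598, (cx,cy)=(0.2803,-0.9599)
solve A·x = −loads:
  F[0-1] = +2973.6878 N (tension)
  F[0-2] = +2430.4297 N (tension)
  F[1-2] = -2632.1720 N (compression)
  F[1-3] = +1966.6734 N (tension)
  F[2-3] = +4168.7028 N (tension)
  F[2-4] = +1371.0644 N (tension)
  F[3-4] = -4891.4619 N (compression)
  Rx@0 = -3508.5200 N
  Ry@0 = -2771.3788 N
  Ry@4 = +4695.3788 N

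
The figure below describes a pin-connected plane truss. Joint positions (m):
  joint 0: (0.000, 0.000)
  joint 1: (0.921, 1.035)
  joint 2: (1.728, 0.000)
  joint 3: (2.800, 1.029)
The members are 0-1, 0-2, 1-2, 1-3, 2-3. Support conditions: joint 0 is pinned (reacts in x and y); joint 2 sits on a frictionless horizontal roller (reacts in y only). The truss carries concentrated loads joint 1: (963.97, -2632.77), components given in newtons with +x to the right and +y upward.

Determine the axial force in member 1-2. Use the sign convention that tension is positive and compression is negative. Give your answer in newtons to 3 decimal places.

N=4 nodes, M=5 members, R=3 reactions → 2N=8, M+R=8
member 0 (0-1): L=1.3854, (cx,cy)=(0.6648,0.7471)
member 1 (0-2): L=1.7280, (cx,cy)=(1.0000,0.0000)
member 2 (1-2): L=1.3124, (cx,cy)=(0.6149,-0.7886)
member 3 (1-3): L=1.8790, (cx,cy)=(1.0000,-0.0032)
member 4 (2-3): L=1.4859, (cx,cy)=(0.7214,0.6925)
solve A·x = −loads:
  F[0-1] = -872.9825 N (compression)
  F[0-2] = +1544.2999 N (tension)
  F[1-2] = -2511.5073 N (compression)
  F[1-3] = +0.0000 N (tension)
  F[2-3] = -0.0000 N (compression)
  Rx@0 = -963.9700 N
  Ry@0 = +652.1623 N
  Ry@2 = +1980.6077 N

-2511.507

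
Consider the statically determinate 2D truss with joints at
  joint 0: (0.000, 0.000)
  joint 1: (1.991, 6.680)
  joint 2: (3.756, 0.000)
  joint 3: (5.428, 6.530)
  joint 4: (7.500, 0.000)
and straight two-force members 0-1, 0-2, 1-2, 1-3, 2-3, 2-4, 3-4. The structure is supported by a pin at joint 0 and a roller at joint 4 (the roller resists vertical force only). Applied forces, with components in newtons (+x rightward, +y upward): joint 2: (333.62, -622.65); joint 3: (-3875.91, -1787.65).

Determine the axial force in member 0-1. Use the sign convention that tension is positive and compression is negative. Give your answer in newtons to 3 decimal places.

-4361.009

N=5 nodes, M=7 members, R=3 reactions → 2N=10, M+R=10
member 0 (0-1): L=6.9704, (cx,cy)=(0.2856,0.9583)
member 1 (0-2): L=3.7560, (cx,cy)=(1.0000,0.0000)
member 2 (1-2): L=6.9092, (cx,cy)=(0.2555,-0.9668)
member 3 (1-3): L=3.4403, (cx,cy)=(0.9990,-0.0436)
member 4 (2-3): L=6.7407, (cx,cy)=(0.2480,0.9687)
member 5 (2-4): L=3.7440, (cx,cy)=(1.0000,0.0000)
member 6 (3-4): L=6.8508, (cx,cy)=(0.3024,-0.9532)
solve A·x = −loads:
  F[0-1] = -4361.0087 N (compression)
  F[0-2] = -2296.6272 N (compression)
  F[1-2] = +4430.0594 N (tension)
  F[1-3] = -2379.6063 N (compression)
  F[2-3] = -3778.5103 N (compression)
  F[2-4] = -561.3186 N (compression)
  F[3-4] = +1855.9398 N (tension)
  Rx@0 = +3542.2900 N
  Ry@0 = +4179.3206 N
  Ry@4 = -1769.0206 N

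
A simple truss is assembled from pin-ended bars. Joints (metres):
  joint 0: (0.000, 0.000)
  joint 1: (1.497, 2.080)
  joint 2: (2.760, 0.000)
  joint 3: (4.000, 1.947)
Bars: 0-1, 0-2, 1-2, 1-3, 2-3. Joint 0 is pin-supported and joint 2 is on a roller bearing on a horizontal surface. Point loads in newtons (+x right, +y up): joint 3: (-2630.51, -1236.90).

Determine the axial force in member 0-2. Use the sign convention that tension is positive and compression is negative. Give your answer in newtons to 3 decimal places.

N=4 nodes, M=5 members, R=3 reactions → 2N=8, M+R=8
member 0 (0-1): L=2.5627, (cx,cy)=(0.5842,0.8116)
member 1 (0-2): L=2.7600, (cx,cy)=(1.0000,0.0000)
member 2 (1-2): L=2.4334, (cx,cy)=(0.5190,-0.8548)
member 3 (1-3): L=2.5065, (cx,cy)=(0.9986,-0.0531)
member 4 (2-3): L=2.3083, (cx,cy)=(0.5372,0.8435)
solve A·x = −loads:
  F[0-1] = -1601.6165 N (compression)
  F[0-2] = -1694.9249 N (compression)
  F[1-2] = +1631.6324 N (tension)
  F[1-3] = -1784.9512 N (compression)
  F[2-3] = -1578.7397 N (compression)
  Rx@0 = +2630.5100 N
  Ry@0 = +1299.9446 N
  Ry@2 = -63.0446 N

-1694.925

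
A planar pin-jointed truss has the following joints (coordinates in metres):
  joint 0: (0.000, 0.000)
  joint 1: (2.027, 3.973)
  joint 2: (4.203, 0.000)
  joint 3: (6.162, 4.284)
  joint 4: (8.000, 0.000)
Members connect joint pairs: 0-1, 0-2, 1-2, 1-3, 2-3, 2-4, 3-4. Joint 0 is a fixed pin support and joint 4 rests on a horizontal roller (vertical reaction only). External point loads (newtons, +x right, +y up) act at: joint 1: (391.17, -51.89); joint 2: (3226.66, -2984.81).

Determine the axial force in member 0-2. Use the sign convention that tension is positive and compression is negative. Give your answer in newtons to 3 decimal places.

N=5 nodes, M=7 members, R=3 reactions → 2N=10, M+R=10
member 0 (0-1): L=4.4602, (cx,cy)=(0.4545,0.8908)
member 1 (0-2): L=4.2030, (cx,cy)=(1.0000,0.0000)
member 2 (1-2): L=4.5299, (cx,cy)=(0.4804,-0.8771)
member 3 (1-3): L=4.1467, (cx,cy)=(0.9972,0.0750)
member 4 (2-3): L=4.7107, (cx,cy)=(0.4159,0.9094)
member 5 (2-4): L=3.7970, (cx,cy)=(1.0000,0.0000)
member 6 (3-4): L=4.6616, (cx,cy)=(0.3943,-0.9190)
solve A·x = −loads:
  F[0-1] = -1415.7968 N (compression)
  F[0-2] = +4261.2574 N (tension)
  F[1-2] = +1238.9875 N (tension)
  F[1-3] = -1634.3694 N (compression)
  F[2-3] = +2087.1777 N (tension)
  F[2-4] = +761.7819 N (tension)
  F[3-4] = -1932.0751 N (compression)
  Rx@0 = -3617.8300 N
  Ry@0 = +1261.1430 N
  Ry@4 = +1775.5570 N

4261.257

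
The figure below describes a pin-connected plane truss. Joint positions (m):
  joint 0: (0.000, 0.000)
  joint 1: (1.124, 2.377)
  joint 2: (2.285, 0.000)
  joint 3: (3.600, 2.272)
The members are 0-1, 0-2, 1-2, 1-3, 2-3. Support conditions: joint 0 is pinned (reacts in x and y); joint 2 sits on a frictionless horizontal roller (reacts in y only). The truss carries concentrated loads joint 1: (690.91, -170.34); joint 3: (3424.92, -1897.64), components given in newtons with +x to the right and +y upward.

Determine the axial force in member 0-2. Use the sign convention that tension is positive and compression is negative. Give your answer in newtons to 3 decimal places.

N=4 nodes, M=5 members, R=3 reactions → 2N=8, M+R=8
member 0 (0-1): L=2.6294, (cx,cy)=(0.4275,0.9040)
member 1 (0-2): L=2.2850, (cx,cy)=(1.0000,0.0000)
member 2 (1-2): L=2.6454, (cx,cy)=(0.4389,-0.8985)
member 3 (1-3): L=2.4782, (cx,cy)=(0.9991,-0.0424)
member 4 (2-3): L=2.6251, (cx,cy)=(0.5009,0.8655)
solve A·x = −loads:
  F[0-1] = +5674.2849 N (tension)
  F[0-2] = +1690.1791 N (tension)
  F[1-2] = -6106.8090 N (compression)
  F[1-3] = +4418.8524 N (tension)
  F[2-3] = -1976.2484 N (compression)
  Rx@0 = -4115.8300 N
  Ry@0 = -5129.6907 N
  Ry@2 = +7197.6707 N

1690.179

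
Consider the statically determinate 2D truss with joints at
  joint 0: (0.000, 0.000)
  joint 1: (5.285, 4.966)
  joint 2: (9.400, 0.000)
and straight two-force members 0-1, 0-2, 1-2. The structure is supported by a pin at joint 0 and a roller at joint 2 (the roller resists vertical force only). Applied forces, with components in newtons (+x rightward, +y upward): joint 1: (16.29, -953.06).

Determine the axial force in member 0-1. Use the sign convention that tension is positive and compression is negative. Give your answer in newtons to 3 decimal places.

N=3 nodes, M=3 members, R=3 reactions → 2N=6, M+R=6
member 0 (0-1): L=7.2521, (cx,cy)=(0.7288,0.6848)
member 1 (0-2): L=9.4000, (cx,cy)=(1.0000,0.0000)
member 2 (1-2): L=6.4494, (cx,cy)=(0.6380,-0.7700)
solve A·x = −loads:
  F[0-1] = -596.7123 N (compression)
  F[0-2] = +451.1491 N (tension)
  F[1-2] = -707.0785 N (compression)
  Rx@0 = -16.2900 N
  Ry@0 = +408.6113 N
  Ry@2 = +544.4487 N

-596.712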